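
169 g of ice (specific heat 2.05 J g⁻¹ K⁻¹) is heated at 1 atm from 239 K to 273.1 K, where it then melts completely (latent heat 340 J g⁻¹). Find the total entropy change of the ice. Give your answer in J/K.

Warming step: ΔS₁ = m c ln(T_tr/T_i) = 169 × 2.05 × ln(273.1/239) = 46.21 J/K.
Phase change: ΔS₂ = +mL/T_tr = 169 × 340 / 273.1 = 210.4 J/K.
ΔS_total = (46.21) + (210.4) = 257 J/K.

ΔS = 257 J/K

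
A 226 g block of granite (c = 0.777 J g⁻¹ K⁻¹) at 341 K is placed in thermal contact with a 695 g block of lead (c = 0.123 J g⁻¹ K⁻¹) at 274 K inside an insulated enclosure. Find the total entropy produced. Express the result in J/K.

ΔS_total = 1.34 J/K

Energy balance: T_f = (m₁c₁T₁ + m₂c₂T₂)/(m₁c₁ + m₂c₂) = 319.06 K.
ΔS₁ = m₁c₁ ln(T_f/T₁) = 175.602 × ln(319.06/341) = -11.68 J/K.
ΔS₂ = m₂c₂ ln(T_f/T₂) = 85.485 × ln(319.06/274) = 13.02 J/K.
ΔS_total = -11.68 + 13.02 = 1.34 J/K.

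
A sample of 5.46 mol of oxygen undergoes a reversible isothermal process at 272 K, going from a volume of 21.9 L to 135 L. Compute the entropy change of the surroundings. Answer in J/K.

For an isothermal ideal gas ΔS_gas = nR ln(V₂/V₁) = 5.46 × 8.314 × ln(135/21.9) = 82.6 J/K.
The process is reversible, so ΔS_surr = −ΔS_gas = -82.6 J/K and ΔS_universe = 0.

ΔS_surr = -82.6 J/K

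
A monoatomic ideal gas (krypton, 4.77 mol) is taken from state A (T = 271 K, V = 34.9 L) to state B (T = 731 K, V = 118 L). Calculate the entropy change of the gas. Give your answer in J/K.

ΔS = 107 J/K

Entropy is a state function: ΔS = nC_V ln(T₂/T₁) + nR ln(V₂/V₁), with C_V = 3R/2 = 12.47 J mol⁻¹ K⁻¹ for a monoatomic ideal gas.
ΔS = 4.77 × [12.47 × ln(731/271) + 8.314 × ln(118/34.9)] = 107 J/K.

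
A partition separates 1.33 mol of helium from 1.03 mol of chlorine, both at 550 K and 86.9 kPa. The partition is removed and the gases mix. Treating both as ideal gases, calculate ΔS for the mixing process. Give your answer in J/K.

Mole fractions: x_A = 1.33/2.36 = 0.564, x_B = 0.436.
ΔS_mix = −R(n_A ln x_A + n_B ln x_B) = −8.314 × (1.33 ln 0.564 + 1.03 ln 0.436) = 13.4 J/K.

ΔS_mix = 13.4 J/K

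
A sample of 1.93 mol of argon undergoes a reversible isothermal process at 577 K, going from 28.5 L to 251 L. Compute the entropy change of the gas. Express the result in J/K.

ΔS_gas = 34.9 J/K

For an isothermal ideal gas ΔS_gas = nR ln(V₂/V₁) = 1.93 × 8.314 × ln(251/28.5) = 34.9 J/K.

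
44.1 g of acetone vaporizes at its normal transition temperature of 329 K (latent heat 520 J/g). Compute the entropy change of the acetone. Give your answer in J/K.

ΔS = 69.7 J/K

Heat absorbed by the substance: Q = mL = 44.1 × 520 = 22932 J.
At constant T, ΔS = Q_rev/T = 22932 / 329 = 69.7 J/K.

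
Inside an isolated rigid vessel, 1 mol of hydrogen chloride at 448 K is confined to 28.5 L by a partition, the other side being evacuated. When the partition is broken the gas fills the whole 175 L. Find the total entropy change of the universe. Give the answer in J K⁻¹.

No heat is exchanged and no work is done, so the ideal-gas temperature stays constant.
Entropy is a state function; using a reversible isothermal path, ΔS_gas = nR ln(V₂/V₁) = 1 × 8.314 × ln(175/28.5) = 15.1 J/K.
The insulated surroundings exchange no heat, so ΔS_surr = 0 and ΔS_universe = ΔS_gas.

ΔS_universe = 15.1 J/K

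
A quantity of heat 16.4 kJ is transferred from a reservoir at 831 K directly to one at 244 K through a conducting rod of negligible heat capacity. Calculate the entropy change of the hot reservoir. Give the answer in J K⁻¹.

ΔS_hot = -19.7 J/K

The hot reservoir loses heat Q, so ΔS_hot = −Q/T_H = −16400/831 = -19.7 J/K.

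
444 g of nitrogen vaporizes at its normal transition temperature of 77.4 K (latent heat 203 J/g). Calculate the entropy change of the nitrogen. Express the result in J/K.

ΔS = 1160 J/K

Heat absorbed by the substance: Q = mL = 444 × 203 = 90132 J.
At constant T, ΔS = Q_rev/T = 90132 / 77.4 = 1160 J/K.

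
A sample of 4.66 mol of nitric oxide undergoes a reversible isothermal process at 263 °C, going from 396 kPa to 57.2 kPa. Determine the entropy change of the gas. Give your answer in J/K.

For an isothermal ideal gas ΔS_gas = nR ln(P₁/P₂) = 4.66 × 8.314 × ln(396/57.2) = 75 J/K.

ΔS_gas = 75 J/K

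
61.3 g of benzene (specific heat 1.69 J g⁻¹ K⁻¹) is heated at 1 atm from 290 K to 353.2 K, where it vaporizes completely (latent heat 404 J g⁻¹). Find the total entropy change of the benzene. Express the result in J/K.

Warming step: ΔS₁ = m c ln(T_tr/T_i) = 61.3 × 1.69 × ln(353.2/290) = 20.42 J/K.
Phase change: ΔS₂ = +mL/T_tr = 61.3 × 404 / 353.2 = 70.12 J/K.
ΔS_total = (20.42) + (70.12) = 90.5 J/K.

ΔS = 90.5 J/K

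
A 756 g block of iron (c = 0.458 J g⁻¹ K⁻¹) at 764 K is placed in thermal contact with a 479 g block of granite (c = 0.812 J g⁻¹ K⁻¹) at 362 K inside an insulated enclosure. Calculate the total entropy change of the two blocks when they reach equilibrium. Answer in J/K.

ΔS_total = 50.7 J/K

Energy balance: T_f = (m₁c₁T₁ + m₂c₂T₂)/(m₁c₁ + m₂c₂) = 551.33 K.
ΔS₁ = m₁c₁ ln(T_f/T₁) = 346.248 × ln(551.33/764) = -112.96 J/K.
ΔS₂ = m₂c₂ ln(T_f/T₂) = 388.948 × ln(551.33/362) = 163.62 J/K.
ΔS_total = -112.96 + 163.62 = 50.7 J/K.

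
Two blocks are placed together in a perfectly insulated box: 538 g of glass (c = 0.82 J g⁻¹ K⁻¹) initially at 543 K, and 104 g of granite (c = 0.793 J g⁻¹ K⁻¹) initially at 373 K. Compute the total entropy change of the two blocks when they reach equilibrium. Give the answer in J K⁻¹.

Energy balance: T_f = (m₁c₁T₁ + m₂c₂T₂)/(m₁c₁ + m₂c₂) = 516.23 K.
ΔS₁ = m₁c₁ ln(T_f/T₁) = 441.16 × ln(516.23/543) = -22.31 J/K.
ΔS₂ = m₂c₂ ln(T_f/T₂) = 82.472 × ln(516.23/373) = 26.8 J/K.
ΔS_total = -22.31 + 26.8 = 4.49 J/K.

ΔS_total = 4.49 J/K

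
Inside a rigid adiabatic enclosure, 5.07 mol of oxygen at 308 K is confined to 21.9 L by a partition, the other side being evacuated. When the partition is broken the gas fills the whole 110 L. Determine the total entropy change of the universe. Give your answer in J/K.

ΔS_universe = 68 J/K

For an ideal gas in free expansion Q = 0 and W = 0, so T is unchanged.
Entropy is a state function; using a reversible isothermal path, ΔS_gas = nR ln(V₂/V₁) = 5.07 × 8.314 × ln(110/21.9) = 68 J/K.
The insulated surroundings exchange no heat, so ΔS_surr = 0 and ΔS_universe = ΔS_gas.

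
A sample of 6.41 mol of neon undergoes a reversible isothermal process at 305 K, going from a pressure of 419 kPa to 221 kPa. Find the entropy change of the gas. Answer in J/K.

ΔS_gas = 34.1 J/K

For an isothermal ideal gas ΔS_gas = nR ln(P₁/P₂) = 6.41 × 8.314 × ln(419/221) = 34.1 J/K.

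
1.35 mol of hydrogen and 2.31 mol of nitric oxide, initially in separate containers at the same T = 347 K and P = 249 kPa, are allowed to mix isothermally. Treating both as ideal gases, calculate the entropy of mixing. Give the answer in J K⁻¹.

Mole fractions: x_A = 1.35/3.66 = 0.369, x_B = 0.631.
ΔS_mix = −R(n_A ln x_A + n_B ln x_B) = −8.314 × (1.35 ln 0.369 + 2.31 ln 0.631) = 20 J/K.

ΔS_mix = 20 J/K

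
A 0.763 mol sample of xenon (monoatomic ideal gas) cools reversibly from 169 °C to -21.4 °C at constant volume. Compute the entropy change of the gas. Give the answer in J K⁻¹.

In kelvin: T₁ = 442.15 K, T₂ = 251.75 K. At constant volume, ΔS = nC_V ln(T₂/T₁) with C_V = 3R/2 = 12.47 J mol⁻¹ K⁻¹.
ΔS = 0.763 × 12.47 × ln(251.75/442.15) = -5.36 J/K.

ΔS = -5.36 J/K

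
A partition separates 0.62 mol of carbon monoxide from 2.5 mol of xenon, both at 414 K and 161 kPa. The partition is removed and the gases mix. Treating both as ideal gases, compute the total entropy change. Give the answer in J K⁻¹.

Mole fractions: x_A = 0.62/3.12 = 0.199, x_B = 0.801.
ΔS_mix = −R(n_A ln x_A + n_B ln x_B) = −8.314 × (0.62 ln 0.199 + 2.5 ln 0.801) = 12.9 J/K.

ΔS_mix = 12.9 J/K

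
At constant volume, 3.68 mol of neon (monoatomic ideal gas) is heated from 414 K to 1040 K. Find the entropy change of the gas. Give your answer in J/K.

ΔS = 42.3 J/K

At constant volume, ΔS = nC_V ln(T₂/T₁) with C_V = 3R/2 = 12.47 J mol⁻¹ K⁻¹.
ΔS = 3.68 × 12.47 × ln(1040/414) = 42.3 J/K.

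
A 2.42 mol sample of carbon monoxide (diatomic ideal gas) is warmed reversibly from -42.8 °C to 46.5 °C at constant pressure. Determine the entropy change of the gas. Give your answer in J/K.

ΔS = 23.1 J/K

In kelvin: T₁ = 230.35 K, T₂ = 319.65 K. At constant pressure, ΔS = nC_p ln(T₂/T₁) with C_p = 7R/2 = 29.1 J mol⁻¹ K⁻¹.
ΔS = 2.42 × 29.1 × ln(319.65/230.35) = 23.1 J/K.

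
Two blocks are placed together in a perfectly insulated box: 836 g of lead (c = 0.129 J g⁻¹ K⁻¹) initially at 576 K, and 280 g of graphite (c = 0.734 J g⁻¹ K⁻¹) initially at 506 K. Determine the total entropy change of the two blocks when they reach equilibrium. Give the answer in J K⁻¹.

Energy balance: T_f = (m₁c₁T₁ + m₂c₂T₂)/(m₁c₁ + m₂c₂) = 530.09 K.
ΔS₁ = m₁c₁ ln(T_f/T₁) = 107.844 × ln(530.09/576) = -8.958 J/K.
ΔS₂ = m₂c₂ ln(T_f/T₂) = 205.52 × ln(530.09/506) = 9.559 J/K.
ΔS_total = -8.958 + 9.559 = 0.601 J/K.

ΔS_total = 0.601 J/K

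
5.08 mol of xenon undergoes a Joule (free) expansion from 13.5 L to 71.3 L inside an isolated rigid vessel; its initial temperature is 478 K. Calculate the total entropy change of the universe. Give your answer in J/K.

ΔS_universe = 70.3 J/K

No heat is exchanged and no work is done, so the ideal-gas temperature stays constant.
Entropy is a state function; using a reversible isothermal path, ΔS_gas = nR ln(V₂/V₁) = 5.08 × 8.314 × ln(71.3/13.5) = 70.3 J/K.
The insulated surroundings exchange no heat, so ΔS_surr = 0 and ΔS_universe = ΔS_gas.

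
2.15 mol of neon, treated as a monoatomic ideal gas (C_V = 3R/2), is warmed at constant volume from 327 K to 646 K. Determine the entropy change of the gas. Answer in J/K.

At constant volume, ΔS = nC_V ln(T₂/T₁) with C_V = 3R/2 = 12.47 J mol⁻¹ K⁻¹.
ΔS = 2.15 × 12.47 × ln(646/327) = 18.3 J/K.

ΔS = 18.3 J/K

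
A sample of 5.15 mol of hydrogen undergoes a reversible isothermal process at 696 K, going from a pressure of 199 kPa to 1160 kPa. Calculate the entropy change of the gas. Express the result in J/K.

ΔS_gas = -75.5 J/K

For an isothermal ideal gas ΔS_gas = nR ln(P₁/P₂) = 5.15 × 8.314 × ln(199/1160) = -75.5 J/K.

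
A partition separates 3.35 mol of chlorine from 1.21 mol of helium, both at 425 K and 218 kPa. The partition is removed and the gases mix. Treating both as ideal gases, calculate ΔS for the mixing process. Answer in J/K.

Mole fractions: x_A = 3.35/4.56 = 0.735, x_B = 0.265.
ΔS_mix = −R(n_A ln x_A + n_B ln x_B) = −8.314 × (3.35 ln 0.735 + 1.21 ln 0.265) = 21.9 J/K.

ΔS_mix = 21.9 J/K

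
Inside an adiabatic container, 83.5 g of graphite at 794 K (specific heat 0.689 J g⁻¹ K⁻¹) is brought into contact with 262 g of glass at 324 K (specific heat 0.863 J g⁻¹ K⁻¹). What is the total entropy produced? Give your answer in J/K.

ΔS_total = 21.6 J/K

Energy balance: T_f = (m₁c₁T₁ + m₂c₂T₂)/(m₁c₁ + m₂c₂) = 419.33 K.
ΔS₁ = m₁c₁ ln(T_f/T₁) = 57.5315 × ln(419.33/794) = -36.73 J/K.
ΔS₂ = m₂c₂ ln(T_f/T₂) = 226.106 × ln(419.33/324) = 58.32 J/K.
ΔS_total = -36.73 + 58.32 = 21.6 J/K.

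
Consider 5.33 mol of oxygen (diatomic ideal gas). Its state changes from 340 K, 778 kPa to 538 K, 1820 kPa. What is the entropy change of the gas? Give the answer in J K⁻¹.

ΔS = nC_p ln(T₂/T₁) − nR ln(P₂/P₁), with C_p = 7R/2 = 29.1 J mol⁻¹ K⁻¹ for a diatomic ideal gas.
ΔS = 5.33 × [29.1 × ln(538/340) − 8.314 × ln(1820/778)] = 33.5 J/K.

ΔS = 33.5 J/K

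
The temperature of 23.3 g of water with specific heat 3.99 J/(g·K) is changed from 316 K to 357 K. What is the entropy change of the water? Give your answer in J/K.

ΔS = ∫dQ_rev/T = m c ln(T₂/T₁) = 23.3 × 3.99 × ln(357/316) = 11.3 J/K.

ΔS = 11.3 J/K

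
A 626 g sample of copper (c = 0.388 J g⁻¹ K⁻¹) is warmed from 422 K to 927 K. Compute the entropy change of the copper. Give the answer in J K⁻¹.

ΔS = 191 J/K

ΔS = ∫dQ_rev/T = m c ln(T₂/T₁) = 626 × 0.388 × ln(927/422) = 191 J/K.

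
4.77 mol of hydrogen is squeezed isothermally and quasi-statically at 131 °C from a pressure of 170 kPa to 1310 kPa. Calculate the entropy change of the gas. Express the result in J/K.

For an isothermal ideal gas ΔS_gas = nR ln(P₁/P₂) = 4.77 × 8.314 × ln(170/1310) = -81 J/K.

ΔS_gas = -81 J/K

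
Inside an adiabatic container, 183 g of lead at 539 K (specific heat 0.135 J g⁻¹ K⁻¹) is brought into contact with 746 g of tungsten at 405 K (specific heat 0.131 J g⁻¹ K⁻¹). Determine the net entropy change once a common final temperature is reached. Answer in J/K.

Energy balance: T_f = (m₁c₁T₁ + m₂c₂T₂)/(m₁c₁ + m₂c₂) = 432.04 K.
ΔS₁ = m₁c₁ ln(T_f/T₁) = 24.705 × ln(432.04/539) = -5.465 J/K.
ΔS₂ = m₂c₂ ln(T_f/T₂) = 97.726 × ln(432.04/405) = 6.316 J/K.
ΔS_total = -5.465 + 6.316 = 0.851 J/K.

ΔS_total = 0.851 J/K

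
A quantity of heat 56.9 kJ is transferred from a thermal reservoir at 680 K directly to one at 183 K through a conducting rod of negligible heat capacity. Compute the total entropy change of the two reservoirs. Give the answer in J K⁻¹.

ΔS_total = 227 J/K

ΔS_hot = −Q/T_H = −56900/680 = -83.68 J/K and ΔS_cold = +Q/T_C = 56900/183 = 310.9 J/K.
ΔS_total = -83.68 + 310.9 = 227 J/K, positive as the second law requires.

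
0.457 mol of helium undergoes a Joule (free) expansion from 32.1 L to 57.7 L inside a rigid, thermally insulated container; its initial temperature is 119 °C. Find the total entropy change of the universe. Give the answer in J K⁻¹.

No heat is exchanged and no work is done, so the ideal-gas temperature stays constant.
Entropy is a state function; using a reversible isothermal path, ΔS_gas = nR ln(V₂/V₁) = 0.457 × 8.314 × ln(57.7/32.1) = 2.23 J/K.
The insulated surroundings exchange no heat, so ΔS_surr = 0 and ΔS_universe = ΔS_gas.

ΔS_universe = 2.23 J/K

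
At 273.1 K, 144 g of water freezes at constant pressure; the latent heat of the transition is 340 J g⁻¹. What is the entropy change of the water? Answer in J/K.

ΔS = -179 J/K

Heat released by the substance: Q = −mL = −144 × 340 = −48960 J.
At constant T, ΔS = Q_rev/T = −48960 / 273.1 = -179 J/K.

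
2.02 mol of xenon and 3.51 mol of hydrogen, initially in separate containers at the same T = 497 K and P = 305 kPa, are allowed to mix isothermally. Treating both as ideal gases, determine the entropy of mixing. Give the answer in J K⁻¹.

ΔS_mix = 30.2 J/K

Mole fractions: x_A = 2.02/5.53 = 0.365, x_B = 0.635.
ΔS_mix = −R(n_A ln x_A + n_B ln x_B) = −8.314 × (2.02 ln 0.365 + 3.51 ln 0.635) = 30.2 J/K.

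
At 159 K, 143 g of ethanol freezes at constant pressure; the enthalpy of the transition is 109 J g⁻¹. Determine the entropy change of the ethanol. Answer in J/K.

ΔS = -98 J/K

Heat released by the substance: Q = −mL = −143 × 109 = −15587 J.
At constant T, ΔS = Q_rev/T = −15587 / 159 = -98 J/K.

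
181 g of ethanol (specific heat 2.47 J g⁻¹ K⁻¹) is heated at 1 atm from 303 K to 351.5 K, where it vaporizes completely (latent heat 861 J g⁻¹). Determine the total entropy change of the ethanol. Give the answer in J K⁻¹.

Warming step: ΔS₁ = m c ln(T_tr/T_i) = 181 × 2.47 × ln(351.5/303) = 66.38 J/K.
Phase change: ΔS₂ = +mL/T_tr = 181 × 861 / 351.5 = 443.4 J/K.
ΔS_total = (66.38) + (443.4) = 510 J/K.

ΔS = 510 J/K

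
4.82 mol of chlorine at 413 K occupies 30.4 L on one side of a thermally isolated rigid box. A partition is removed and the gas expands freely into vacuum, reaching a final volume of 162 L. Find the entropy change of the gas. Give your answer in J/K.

No heat is exchanged and no work is done, so the ideal-gas temperature stays constant.
Entropy is a state function; using a reversible isothermal path, ΔS_gas = nR ln(V₂/V₁) = 4.82 × 8.314 × ln(162/30.4) = 67 J/K.

ΔS_gas = 67 J/K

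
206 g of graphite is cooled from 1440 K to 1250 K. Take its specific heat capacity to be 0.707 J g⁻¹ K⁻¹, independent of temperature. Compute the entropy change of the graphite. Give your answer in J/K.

ΔS = ∫dQ_rev/T = m c ln(T₂/T₁) = 206 × 0.707 × ln(1250/1440) = -20.6 J/K.

ΔS = -20.6 J/K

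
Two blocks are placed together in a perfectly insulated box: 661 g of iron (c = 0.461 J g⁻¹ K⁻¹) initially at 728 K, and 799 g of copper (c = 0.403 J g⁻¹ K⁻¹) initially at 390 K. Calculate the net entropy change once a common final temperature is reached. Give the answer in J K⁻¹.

Energy balance: T_f = (m₁c₁T₁ + m₂c₂T₂)/(m₁c₁ + m₂c₂) = 554.34 K.
ΔS₁ = m₁c₁ ln(T_f/T₁) = 304.721 × ln(554.34/728) = -83.04 J/K.
ΔS₂ = m₂c₂ ln(T_f/T₂) = 321.997 × ln(554.34/390) = 113.2 J/K.
ΔS_total = -83.04 + 113.2 = 30.2 J/K.

ΔS_total = 30.2 J/K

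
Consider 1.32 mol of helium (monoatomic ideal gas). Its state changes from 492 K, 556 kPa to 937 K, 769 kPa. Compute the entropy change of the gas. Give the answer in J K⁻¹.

ΔS = nC_p ln(T₂/T₁) − nR ln(P₂/P₁), with C_p = 5R/2 = 20.79 J mol⁻¹ K⁻¹ for a monoatomic ideal gas.
ΔS = 1.32 × [20.79 × ln(937/492) − 8.314 × ln(769/556)] = 14.1 J/K.

ΔS = 14.1 J/K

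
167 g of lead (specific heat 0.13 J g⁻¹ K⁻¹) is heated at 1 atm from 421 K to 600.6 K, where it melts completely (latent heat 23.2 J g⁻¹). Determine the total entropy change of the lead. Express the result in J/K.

Warming step: ΔS₁ = m c ln(T_tr/T_i) = 167 × 0.13 × ln(600.6/421) = 7.713 J/K.
Phase change: ΔS₂ = +mL/T_tr = 167 × 23.2 / 600.6 = 6.451 J/K.
ΔS_total = (7.713) + (6.451) = 14.2 J/K.

ΔS = 14.2 J/K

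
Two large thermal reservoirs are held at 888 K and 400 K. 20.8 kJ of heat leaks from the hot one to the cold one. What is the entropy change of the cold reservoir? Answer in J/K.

The cold reservoir gains heat Q, so ΔS_cold = +Q/T_C = 20800/400 = 52 J/K.

ΔS_cold = 52 J/K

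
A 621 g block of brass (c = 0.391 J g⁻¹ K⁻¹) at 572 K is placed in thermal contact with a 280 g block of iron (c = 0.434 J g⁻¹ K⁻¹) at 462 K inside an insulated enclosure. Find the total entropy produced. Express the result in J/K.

Energy balance: T_f = (m₁c₁T₁ + m₂c₂T₂)/(m₁c₁ + m₂c₂) = 535.31 K.
ΔS₁ = m₁c₁ ln(T_f/T₁) = 242.811 × ln(535.31/572) = -16.1 J/K.
ΔS₂ = m₂c₂ ln(T_f/T₂) = 121.52 × ln(535.31/462) = 17.9 J/K.
ΔS_total = -16.1 + 17.9 = 1.8 J/K.

ΔS_total = 1.8 J/K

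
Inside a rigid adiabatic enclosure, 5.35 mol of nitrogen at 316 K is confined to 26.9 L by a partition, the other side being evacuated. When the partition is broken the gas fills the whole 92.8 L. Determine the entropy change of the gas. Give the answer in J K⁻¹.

ΔS_gas = 55.1 J/K

No heat is exchanged and no work is done, so the ideal-gas temperature stays constant.
Entropy is a state function; using a reversible isothermal path, ΔS_gas = nR ln(V₂/V₁) = 5.35 × 8.314 × ln(92.8/26.9) = 55.1 J/K.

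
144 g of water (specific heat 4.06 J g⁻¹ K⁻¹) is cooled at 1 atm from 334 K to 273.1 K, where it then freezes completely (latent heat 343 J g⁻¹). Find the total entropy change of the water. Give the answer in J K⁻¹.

Cooling step: ΔS₁ = m c ln(T_tr/T_i) = 144 × 4.06 × ln(273.1/334) = -117.7 J/K.
Phase change: ΔS₂ = −mL/T_tr = −144 × 343 / 273.1 = -180.9 J/K.
ΔS_total = (-117.7) + (-180.9) = -299 J/K.

ΔS = -299 J/K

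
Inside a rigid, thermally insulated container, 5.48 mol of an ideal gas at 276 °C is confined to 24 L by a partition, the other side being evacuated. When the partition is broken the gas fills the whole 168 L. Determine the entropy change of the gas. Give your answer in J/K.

For an ideal gas in free expansion Q = 0 and W = 0, so T is unchanged.
Entropy is a state function; using a reversible isothermal path, ΔS_gas = nR ln(V₂/V₁) = 5.48 × 8.314 × ln(168/24) = 88.7 J/K.

ΔS_gas = 88.7 J/K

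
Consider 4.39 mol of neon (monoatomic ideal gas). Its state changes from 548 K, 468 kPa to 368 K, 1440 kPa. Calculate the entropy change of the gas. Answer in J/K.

ΔS = -77.4 J/K

ΔS = nC_p ln(T₂/T₁) − nR ln(P₂/P₁), with C_p = 5R/2 = 20.79 J mol⁻¹ K⁻¹ for a monoatomic ideal gas.
ΔS = 4.39 × [20.79 × ln(368/548) − 8.314 × ln(1440/468)] = -77.4 J/K.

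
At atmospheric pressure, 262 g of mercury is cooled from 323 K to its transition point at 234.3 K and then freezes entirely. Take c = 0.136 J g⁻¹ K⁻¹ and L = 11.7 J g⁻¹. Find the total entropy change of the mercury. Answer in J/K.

ΔS = -24.5 J/K

Cooling step: ΔS₁ = m c ln(T_tr/T_i) = 262 × 0.136 × ln(234.3/323) = -11.44 J/K.
Phase change: ΔS₂ = −mL/T_tr = −262 × 11.7 / 234.3 = -13.08 J/K.
ΔS_total = (-11.44) + (-13.08) = -24.5 J/K.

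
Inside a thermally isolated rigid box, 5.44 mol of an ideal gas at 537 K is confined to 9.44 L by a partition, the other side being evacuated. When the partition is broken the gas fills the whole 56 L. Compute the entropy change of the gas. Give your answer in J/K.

No heat is exchanged and no work is done, so the ideal-gas temperature stays constant.
Entropy is a state function; using a reversible isothermal path, ΔS_gas = nR ln(V₂/V₁) = 5.44 × 8.314 × ln(56/9.44) = 80.5 J/K.

ΔS_gas = 80.5 J/K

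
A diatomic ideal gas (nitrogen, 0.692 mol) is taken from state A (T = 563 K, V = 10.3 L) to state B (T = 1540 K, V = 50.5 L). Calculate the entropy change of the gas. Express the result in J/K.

Entropy is a state function: ΔS = nC_V ln(T₂/T₁) + nR ln(V₂/V₁), with C_V = 5R/2 = 20.79 J mol⁻¹ K⁻¹ for a diatomic ideal gas.
ΔS = 0.692 × [20.79 × ln(1540/563) + 8.314 × ln(50.5/10.3)] = 23.6 J/K.

ΔS = 23.6 J/K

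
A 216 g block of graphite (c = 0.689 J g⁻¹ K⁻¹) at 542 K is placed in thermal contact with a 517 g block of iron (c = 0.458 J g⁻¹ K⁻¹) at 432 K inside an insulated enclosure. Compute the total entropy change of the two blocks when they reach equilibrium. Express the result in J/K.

ΔS_total = 2.39 J/K

Energy balance: T_f = (m₁c₁T₁ + m₂c₂T₂)/(m₁c₁ + m₂c₂) = 474.45 K.
ΔS₁ = m₁c₁ ln(T_f/T₁) = 148.824 × ln(474.45/542) = -19.81 J/K.
ΔS₂ = m₂c₂ ln(T_f/T₂) = 236.786 × ln(474.45/432) = 22.2 J/K.
ΔS_total = -19.81 + 22.2 = 2.39 J/K.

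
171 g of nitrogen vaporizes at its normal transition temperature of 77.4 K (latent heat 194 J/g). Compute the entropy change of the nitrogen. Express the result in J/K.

ΔS = 429 J/K

Heat absorbed by the substance: Q = mL = 171 × 194 = 33174 J.
At constant T, ΔS = Q_rev/T = 33174 / 77.4 = 429 J/K.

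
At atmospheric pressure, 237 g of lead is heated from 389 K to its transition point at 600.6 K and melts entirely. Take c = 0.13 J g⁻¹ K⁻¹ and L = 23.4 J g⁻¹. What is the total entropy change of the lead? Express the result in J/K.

ΔS = 22.6 J/K

Warming step: ΔS₁ = m c ln(T_tr/T_i) = 237 × 0.13 × ln(600.6/389) = 13.38 J/K.
Phase change: ΔS₂ = +mL/T_tr = 237 × 23.4 / 600.6 = 9.234 J/K.
ΔS_total = (13.38) + (9.234) = 22.6 J/K.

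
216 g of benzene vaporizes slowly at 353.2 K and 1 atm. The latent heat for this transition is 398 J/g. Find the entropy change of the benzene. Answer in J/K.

Heat absorbed by the substance: Q = mL = 216 × 398 = 85968 J.
At constant T, ΔS = Q_rev/T = 85968 / 353.2 = 243 J/K.

ΔS = 243 J/K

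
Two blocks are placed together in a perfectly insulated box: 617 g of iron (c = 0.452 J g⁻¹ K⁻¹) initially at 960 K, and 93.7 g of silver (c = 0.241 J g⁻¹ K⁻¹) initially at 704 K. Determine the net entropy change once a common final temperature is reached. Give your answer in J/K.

ΔS_total = 0.921 J/K

Energy balance: T_f = (m₁c₁T₁ + m₂c₂T₂)/(m₁c₁ + m₂c₂) = 940.82 K.
ΔS₁ = m₁c₁ ln(T_f/T₁) = 278.884 × ln(940.82/960) = -5.627 J/K.
ΔS₂ = m₂c₂ ln(T_f/T₂) = 22.5817 × ln(940.82/704) = 6.548 J/K.
ΔS_total = -5.627 + 6.548 = 0.921 J/K.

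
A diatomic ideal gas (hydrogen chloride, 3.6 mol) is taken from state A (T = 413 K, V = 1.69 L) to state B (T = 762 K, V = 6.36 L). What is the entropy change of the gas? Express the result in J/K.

Entropy is a state function: ΔS = nC_V ln(T₂/T₁) + nR ln(V₂/V₁), with C_V = 5R/2 = 20.79 J mol⁻¹ K⁻¹ for a diatomic ideal gas.
ΔS = 3.6 × [20.79 × ln(762/413) + 8.314 × ln(6.36/1.69)] = 85.5 J/K.

ΔS = 85.5 J/K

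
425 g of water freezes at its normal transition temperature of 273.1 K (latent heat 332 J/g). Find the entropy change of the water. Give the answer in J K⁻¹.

ΔS = -517 J/K

Heat released by the substance: Q = −mL = −425 × 332 = −141100 J.
At constant T, ΔS = Q_rev/T = −141100 / 273.1 = -517 J/K.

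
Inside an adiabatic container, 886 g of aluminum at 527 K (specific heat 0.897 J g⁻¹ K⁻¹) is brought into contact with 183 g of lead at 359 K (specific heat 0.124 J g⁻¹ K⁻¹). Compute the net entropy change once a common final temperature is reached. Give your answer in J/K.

Energy balance: T_f = (m₁c₁T₁ + m₂c₂T₂)/(m₁c₁ + m₂c₂) = 522.34 K.
ΔS₁ = m₁c₁ ln(T_f/T₁) = 794.742 × ln(522.34/527) = -7.0644 J/K.
ΔS₂ = m₂c₂ ln(T_f/T₂) = 22.692 × ln(522.34/359) = 8.5093 J/K.
ΔS_total = -7.0644 + 8.5093 = 1.44 J/K.

ΔS_total = 1.44 J/K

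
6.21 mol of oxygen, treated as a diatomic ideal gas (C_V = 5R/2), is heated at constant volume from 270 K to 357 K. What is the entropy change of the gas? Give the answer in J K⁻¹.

At constant volume, ΔS = nC_V ln(T₂/T₁) with C_V = 5R/2 = 20.79 J mol⁻¹ K⁻¹.
ΔS = 6.21 × 20.79 × ln(357/270) = 36.1 J/K.

ΔS = 36.1 J/K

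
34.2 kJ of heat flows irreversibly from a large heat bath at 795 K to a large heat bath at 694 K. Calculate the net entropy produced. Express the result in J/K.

ΔS_total = 6.26 J/K

ΔS_hot = −Q/T_H = −34200/795 = -43.02 J/K and ΔS_cold = +Q/T_C = 34200/694 = 49.28 J/K.
ΔS_total = -43.02 + 49.28 = 6.26 J/K, positive as the second law requires.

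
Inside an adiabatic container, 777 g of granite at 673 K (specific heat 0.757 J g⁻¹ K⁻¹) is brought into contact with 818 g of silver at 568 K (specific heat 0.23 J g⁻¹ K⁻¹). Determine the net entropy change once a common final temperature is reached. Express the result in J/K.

Energy balance: T_f = (m₁c₁T₁ + m₂c₂T₂)/(m₁c₁ + m₂c₂) = 647.55 K.
ΔS₁ = m₁c₁ ln(T_f/T₁) = 588.189 × ln(647.55/673) = -22.67 J/K.
ΔS₂ = m₂c₂ ln(T_f/T₂) = 188.14 × ln(647.55/568) = 24.66 J/K.
ΔS_total = -22.67 + 24.66 = 1.99 J/K.

ΔS_total = 1.99 J/K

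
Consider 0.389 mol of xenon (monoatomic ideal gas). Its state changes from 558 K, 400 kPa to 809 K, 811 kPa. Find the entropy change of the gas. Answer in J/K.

ΔS = 0.717 J/K

ΔS = nC_p ln(T₂/T₁) − nR ln(P₂/P₁), with C_p = 5R/2 = 20.79 J mol⁻¹ K⁻¹ for a monoatomic ideal gas.
ΔS = 0.389 × [20.79 × ln(809/558) − 8.314 × ln(811/400)] = 0.717 J/K.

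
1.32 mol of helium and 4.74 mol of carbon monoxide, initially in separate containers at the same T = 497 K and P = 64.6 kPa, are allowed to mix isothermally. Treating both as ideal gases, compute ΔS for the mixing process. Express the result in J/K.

Mole fractions: x_A = 1.32/6.06 = 0.218, x_B = 0.782.
ΔS_mix = −R(n_A ln x_A + n_B ln x_B) = −8.314 × (1.32 ln 0.218 + 4.74 ln 0.782) = 26.4 J/K.

ΔS_mix = 26.4 J/K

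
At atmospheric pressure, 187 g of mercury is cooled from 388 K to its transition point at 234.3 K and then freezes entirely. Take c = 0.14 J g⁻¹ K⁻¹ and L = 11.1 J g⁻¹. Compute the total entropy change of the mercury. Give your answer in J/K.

ΔS = -22.1 J/K

Cooling step: ΔS₁ = m c ln(T_tr/T_i) = 187 × 0.14 × ln(234.3/388) = -13.21 J/K.
Phase change: ΔS₂ = −mL/T_tr = −187 × 11.1 / 234.3 = -8.859 J/K.
ΔS_total = (-13.21) + (-8.859) = -22.1 J/K.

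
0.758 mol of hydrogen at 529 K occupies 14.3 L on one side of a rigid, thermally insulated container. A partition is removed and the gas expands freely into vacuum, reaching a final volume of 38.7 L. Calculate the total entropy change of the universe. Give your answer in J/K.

ΔS_universe = 6.27 J/K

For an ideal gas in free expansion Q = 0 and W = 0, so T is unchanged.
Entropy is a state function; using a reversible isothermal path, ΔS_gas = nR ln(V₂/V₁) = 0.758 × 8.314 × ln(38.7/14.3) = 6.27 J/K.
The insulated surroundings exchange no heat, so ΔS_surr = 0 and ΔS_universe = ΔS_gas.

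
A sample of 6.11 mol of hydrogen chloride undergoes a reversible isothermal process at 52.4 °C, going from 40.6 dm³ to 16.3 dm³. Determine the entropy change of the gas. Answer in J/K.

For an isothermal ideal gas ΔS_gas = nR ln(V₂/V₁) = 6.11 × 8.314 × ln(16.3/40.6) = -46.4 J/K.

ΔS_gas = -46.4 J/K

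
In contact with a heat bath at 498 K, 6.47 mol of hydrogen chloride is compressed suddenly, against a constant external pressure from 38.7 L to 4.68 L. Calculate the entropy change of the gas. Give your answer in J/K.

ΔS_gas = -114 J/K

Entropy is a state function, so ΔS_gas depends only on the end states.
For an isothermal ideal gas ΔS_gas = nR ln(V₂/V₁) = 6.47 × 8.314 × ln(4.68/38.7) = -114 J/K.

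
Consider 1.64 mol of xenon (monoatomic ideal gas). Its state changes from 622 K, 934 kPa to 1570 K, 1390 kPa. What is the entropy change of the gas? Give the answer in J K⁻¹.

ΔS = 26.1 J/K

ΔS = nC_p ln(T₂/T₁) − nR ln(P₂/P₁), with C_p = 5R/2 = 20.79 J mol⁻¹ K⁻¹ for a monoatomic ideal gas.
ΔS = 1.64 × [20.79 × ln(1570/622) − 8.314 × ln(1390/934)] = 26.1 J/K.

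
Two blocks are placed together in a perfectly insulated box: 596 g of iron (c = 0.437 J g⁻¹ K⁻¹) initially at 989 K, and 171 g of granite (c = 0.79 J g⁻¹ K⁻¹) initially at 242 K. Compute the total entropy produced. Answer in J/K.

Energy balance: T_f = (m₁c₁T₁ + m₂c₂T₂)/(m₁c₁ + m₂c₂) = 733.88 K.
ΔS₁ = m₁c₁ ln(T_f/T₁) = 260.452 × ln(733.88/989) = -77.71 J/K.
ΔS₂ = m₂c₂ ln(T_f/T₂) = 135.09 × ln(733.88/242) = 149.9 J/K.
ΔS_total = -77.71 + 149.9 = 72.2 J/K.

ΔS_total = 72.2 J/K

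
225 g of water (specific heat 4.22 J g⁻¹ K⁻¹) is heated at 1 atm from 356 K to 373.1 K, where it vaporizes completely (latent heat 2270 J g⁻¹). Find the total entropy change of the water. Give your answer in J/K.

Warming step: ΔS₁ = m c ln(T_tr/T_i) = 225 × 4.22 × ln(373.1/356) = 44.55 J/K.
Phase change: ΔS₂ = +mL/T_tr = 225 × 2270 / 373.1 = 1369 J/K.
ΔS_total = (44.55) + (1369) = 1410 J/K.

ΔS = 1410 J/K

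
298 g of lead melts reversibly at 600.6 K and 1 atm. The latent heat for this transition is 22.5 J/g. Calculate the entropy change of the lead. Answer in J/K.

ΔS = 11.2 J/K

Heat absorbed by the substance: Q = mL = 298 × 22.5 = 6705 J.
At constant T, ΔS = Q_rev/T = 6705 / 600.6 = 11.2 J/K.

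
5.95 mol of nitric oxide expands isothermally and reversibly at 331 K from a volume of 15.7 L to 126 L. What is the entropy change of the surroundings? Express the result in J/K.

ΔS_surr = -103 J/K

For an isothermal ideal gas ΔS_gas = nR ln(V₂/V₁) = 5.95 × 8.314 × ln(126/15.7) = 103 J/K.
The process is reversible, so ΔS_surr = −ΔS_gas = -103 J/K and ΔS_universe = 0.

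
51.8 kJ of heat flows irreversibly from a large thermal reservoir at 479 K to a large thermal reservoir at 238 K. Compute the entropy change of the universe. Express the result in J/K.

ΔS_total = 110 J/K

ΔS_hot = −Q/T_H = −51800/479 = -108.1 J/K and ΔS_cold = +Q/T_C = 51800/238 = 217.6 J/K.
ΔS_total = -108.1 + 217.6 = 110 J/K, positive as the second law requires.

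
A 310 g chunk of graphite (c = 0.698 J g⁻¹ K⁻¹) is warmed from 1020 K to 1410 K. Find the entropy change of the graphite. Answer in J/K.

ΔS = ∫dQ_rev/T = m c ln(T₂/T₁) = 310 × 0.698 × ln(1410/1020) = 70.1 J/K.

ΔS = 70.1 J/K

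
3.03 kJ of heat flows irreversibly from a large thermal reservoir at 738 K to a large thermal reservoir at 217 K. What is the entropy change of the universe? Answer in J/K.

ΔS_total = 9.86 J/K

ΔS_hot = −Q/T_H = −3030/738 = -4.1057 J/K and ΔS_cold = +Q/T_C = 3030/217 = 13.963 J/K.
ΔS_total = -4.1057 + 13.963 = 9.86 J/K, positive as the second law requires.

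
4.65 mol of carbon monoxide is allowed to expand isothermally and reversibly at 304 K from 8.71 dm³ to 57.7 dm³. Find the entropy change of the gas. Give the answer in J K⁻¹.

For an isothermal ideal gas ΔS_gas = nR ln(V₂/V₁) = 4.65 × 8.314 × ln(57.7/8.71) = 73.1 J/K.

ΔS_gas = 73.1 J/K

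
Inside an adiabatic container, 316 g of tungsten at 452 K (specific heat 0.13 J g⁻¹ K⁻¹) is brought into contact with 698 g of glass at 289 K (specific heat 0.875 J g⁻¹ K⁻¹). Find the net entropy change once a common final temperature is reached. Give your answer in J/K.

Energy balance: T_f = (m₁c₁T₁ + m₂c₂T₂)/(m₁c₁ + m₂c₂) = 299.27 K.
ΔS₁ = m₁c₁ ln(T_f/T₁) = 41.08 × ln(299.27/452) = -16.94 J/K.
ΔS₂ = m₂c₂ ln(T_f/T₂) = 610.75 × ln(299.27/289) = 21.33 J/K.
ΔS_total = -16.94 + 21.33 = 4.39 J/K.

ΔS_total = 4.39 J/K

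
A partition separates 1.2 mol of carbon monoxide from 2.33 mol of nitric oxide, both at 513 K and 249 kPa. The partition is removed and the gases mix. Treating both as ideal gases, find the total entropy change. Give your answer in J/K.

Mole fractions: x_A = 1.2/3.53 = 0.34, x_B = 0.66.
ΔS_mix = −R(n_A ln x_A + n_B ln x_B) = −8.314 × (1.2 ln 0.34 + 2.33 ln 0.66) = 18.8 J/K.

ΔS_mix = 18.8 J/K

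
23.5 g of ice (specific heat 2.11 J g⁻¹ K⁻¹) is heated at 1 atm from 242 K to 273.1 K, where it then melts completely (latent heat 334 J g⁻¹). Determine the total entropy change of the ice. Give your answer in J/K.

ΔS = 34.7 J/K

Warming step: ΔS₁ = m c ln(T_tr/T_i) = 23.5 × 2.11 × ln(273.1/242) = 5.995 J/K.
Phase change: ΔS₂ = +mL/T_tr = 23.5 × 334 / 273.1 = 28.74 J/K.
ΔS_total = (5.995) + (28.74) = 34.7 J/K.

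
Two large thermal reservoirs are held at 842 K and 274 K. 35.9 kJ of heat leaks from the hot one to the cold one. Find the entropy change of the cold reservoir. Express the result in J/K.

The cold reservoir gains heat Q, so ΔS_cold = +Q/T_C = 35900/274 = 131 J/K.

ΔS_cold = 131 J/K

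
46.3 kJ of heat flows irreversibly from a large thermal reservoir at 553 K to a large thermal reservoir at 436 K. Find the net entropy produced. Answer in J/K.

ΔS_hot = −Q/T_H = −46300/553 = -83.73 J/K and ΔS_cold = +Q/T_C = 46300/436 = 106.2 J/K.
ΔS_total = -83.73 + 106.2 = 22.5 J/K, positive as the second law requires.

ΔS_total = 22.5 J/K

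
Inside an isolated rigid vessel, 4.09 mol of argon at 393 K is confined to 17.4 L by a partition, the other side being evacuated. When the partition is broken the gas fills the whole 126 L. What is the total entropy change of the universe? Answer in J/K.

For an ideal gas in free expansion Q = 0 and W = 0, so T is unchanged.
Entropy is a state function; using a reversible isothermal path, ΔS_gas = nR ln(V₂/V₁) = 4.09 × 8.314 × ln(126/17.4) = 67.3 J/K.
The insulated surroundings exchange no heat, so ΔS_surr = 0 and ΔS_universe = ΔS_gas.

ΔS_universe = 67.3 J/K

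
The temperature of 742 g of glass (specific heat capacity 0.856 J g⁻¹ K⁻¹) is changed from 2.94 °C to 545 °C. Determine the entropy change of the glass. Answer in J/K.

In kelvin: T₁ = 276.09 K, T₂ = 818.15 K. ΔS = ∫dQ_rev/T = m c ln(T₂/T₁) = 742 × 0.856 × ln(818.15/276.09) = 690 J/K.

ΔS = 690 J/K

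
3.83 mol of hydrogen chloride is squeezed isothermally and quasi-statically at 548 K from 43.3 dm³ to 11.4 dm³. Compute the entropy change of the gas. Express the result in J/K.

ΔS_gas = -42.5 J/K

For an isothermal ideal gas ΔS_gas = nR ln(V₂/V₁) = 3.83 × 8.314 × ln(11.4/43.3) = -42.5 J/K.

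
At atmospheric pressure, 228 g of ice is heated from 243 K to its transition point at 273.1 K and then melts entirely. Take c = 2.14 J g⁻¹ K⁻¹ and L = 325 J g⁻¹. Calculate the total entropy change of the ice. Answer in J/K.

Warming step: ΔS₁ = m c ln(T_tr/T_i) = 228 × 2.14 × ln(273.1/243) = 56.98 J/K.
Phase change: ΔS₂ = +mL/T_tr = 228 × 325 / 273.1 = 271.3 J/K.
ΔS_total = (56.98) + (271.3) = 328 J/K.

ΔS = 328 J/K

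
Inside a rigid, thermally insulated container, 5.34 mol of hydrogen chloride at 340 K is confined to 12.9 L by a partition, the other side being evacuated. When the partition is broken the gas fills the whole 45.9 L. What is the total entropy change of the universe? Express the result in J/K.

For an ideal gas in free expansion Q = 0 and W = 0, so T is unchanged.
Entropy is a state function; using a reversible isothermal path, ΔS_gas = nR ln(V₂/V₁) = 5.34 × 8.314 × ln(45.9/12.9) = 56.4 J/K.
The insulated surroundings exchange no heat, so ΔS_surr = 0 and ΔS_universe = ΔS_gas.

ΔS_universe = 56.4 J/K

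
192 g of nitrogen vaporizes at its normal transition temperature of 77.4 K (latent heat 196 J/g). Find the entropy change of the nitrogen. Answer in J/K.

Heat absorbed by the substance: Q = mL = 192 × 196 = 37632 J.
At constant T, ΔS = Q_rev/T = 37632 / 77.4 = 486 J/K.

ΔS = 486 J/K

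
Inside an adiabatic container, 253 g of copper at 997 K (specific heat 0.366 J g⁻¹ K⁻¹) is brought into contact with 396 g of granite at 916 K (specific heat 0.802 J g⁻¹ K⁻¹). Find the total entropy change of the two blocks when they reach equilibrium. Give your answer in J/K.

ΔS_total = 0.261 J/K

Energy balance: T_f = (m₁c₁T₁ + m₂c₂T₂)/(m₁c₁ + m₂c₂) = 934.29 K.
ΔS₁ = m₁c₁ ln(T_f/T₁) = 92.598 × ln(934.29/997) = -6.016 J/K.
ΔS₂ = m₂c₂ ln(T_f/T₂) = 317.592 × ln(934.29/916) = 6.277 J/K.
ΔS_total = -6.016 + 6.277 = 0.261 J/K.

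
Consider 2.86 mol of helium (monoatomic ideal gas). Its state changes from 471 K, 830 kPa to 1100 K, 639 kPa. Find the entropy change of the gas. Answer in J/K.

ΔS = nC_p ln(T₂/T₁) − nR ln(P₂/P₁), with C_p = 5R/2 = 20.79 J mol⁻¹ K⁻¹ for a monoatomic ideal gas.
ΔS = 2.86 × [20.79 × ln(1100/471) − 8.314 × ln(639/830)] = 56.6 J/K.

ΔS = 56.6 J/K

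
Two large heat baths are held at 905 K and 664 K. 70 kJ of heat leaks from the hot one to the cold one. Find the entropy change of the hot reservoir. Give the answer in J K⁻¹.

ΔS_hot = -77.3 J/K

The hot reservoir loses heat Q, so ΔS_hot = −Q/T_H = −70000/905 = -77.3 J/K.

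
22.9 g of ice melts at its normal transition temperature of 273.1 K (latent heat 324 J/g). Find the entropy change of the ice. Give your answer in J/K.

Heat absorbed by the substance: Q = mL = 22.9 × 324 = 7419.6 J.
At constant T, ΔS = Q_rev/T = 7419.6 / 273.1 = 27.2 J/K.

ΔS = 27.2 J/K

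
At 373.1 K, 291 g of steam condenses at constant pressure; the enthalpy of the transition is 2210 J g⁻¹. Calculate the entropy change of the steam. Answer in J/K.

ΔS = -1720 J/K

Heat released by the substance: Q = −mL = −291 × 2210 = −643110 J.
At constant T, ΔS = Q_rev/T = −643110 / 373.1 = -1720 J/K.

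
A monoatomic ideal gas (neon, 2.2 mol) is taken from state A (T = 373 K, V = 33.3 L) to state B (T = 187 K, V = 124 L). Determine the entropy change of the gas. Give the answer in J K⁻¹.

ΔS = 5.1 J/K

Entropy is a state function: ΔS = nC_V ln(T₂/T₁) + nR ln(V₂/V₁), with C_V = 3R/2 = 12.47 J mol⁻¹ K⁻¹ for a monoatomic ideal gas.
ΔS = 2.2 × [12.47 × ln(187/373) + 8.314 × ln(124/33.3)] = 5.1 J/K.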